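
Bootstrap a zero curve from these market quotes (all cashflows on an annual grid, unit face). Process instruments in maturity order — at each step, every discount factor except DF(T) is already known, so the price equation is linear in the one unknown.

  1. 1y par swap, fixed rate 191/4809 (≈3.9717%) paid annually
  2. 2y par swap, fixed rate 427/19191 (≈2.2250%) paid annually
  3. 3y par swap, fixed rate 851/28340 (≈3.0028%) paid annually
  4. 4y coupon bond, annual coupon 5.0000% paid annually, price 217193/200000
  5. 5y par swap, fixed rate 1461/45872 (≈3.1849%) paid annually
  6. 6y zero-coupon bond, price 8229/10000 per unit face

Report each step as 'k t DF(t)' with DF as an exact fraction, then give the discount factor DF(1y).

1 1 4809/5000
2 2 9573/10000
3 3 9149/10000
4 4 8993/10000
5 5 8539/10000
6 6 8229/10000
DF(1y) = 4809/5000 ≈ 0.961800

step 1 [1y] swap r/1=191/4809: DF=(1 − 191/4809·(0))/(1+191/4809) = 4809/5000 ≈ 0.961800
step 2 [2y] swap r/1=427/19191: DF=(1 − 427/19191·(0.961800))/(1+427/19191) = 9573/10000 ≈ 0.957300
step 3 [3y] swap r/1=851/28340: DF=(1 − 851/28340·(0.961800+0.957300))/(1+851/28340) = 9149/10000 ≈ 0.914900
step 4 [4y] bond c/1=1/20: DF=(217193/200000 − 1/20·(0.961800+0.957300+0.914900))/(1+1/20) = 8993/10000 ≈ 0.899300
step 5 [5y] swap r/1=1461/45872: DF=(1 − 1461/45872·(0.961800+0.957300+0.914900+0.899300))/(1+1461/45872) = 8539/10000 ≈ 0.853900
step 6 [6y] zero: DF = P = 8229/10000 ≈ 0.822900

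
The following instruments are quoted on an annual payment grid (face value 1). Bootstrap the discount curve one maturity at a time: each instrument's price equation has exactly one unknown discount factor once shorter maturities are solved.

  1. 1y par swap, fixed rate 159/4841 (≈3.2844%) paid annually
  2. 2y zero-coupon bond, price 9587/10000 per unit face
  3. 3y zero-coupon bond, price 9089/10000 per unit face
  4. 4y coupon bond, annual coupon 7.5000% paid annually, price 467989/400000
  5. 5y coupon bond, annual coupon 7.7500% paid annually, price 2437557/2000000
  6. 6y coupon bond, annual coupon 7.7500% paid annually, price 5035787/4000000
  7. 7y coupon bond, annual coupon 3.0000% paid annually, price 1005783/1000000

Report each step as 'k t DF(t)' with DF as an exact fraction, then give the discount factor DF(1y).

1 1 4841/5000
2 2 9587/10000
3 3 9089/10000
4 4 1781/2000
5 5 8631/10000
6 6 8383/10000
7 7 1023/1250
DF(1y) = 4841/5000 ≈ 0.968200

step 1 [1y] swap r/1=159/4841: DF=(1 − 159/4841·(0))/(1+159/4841) = 4841/5000 ≈ 0.968200
step 2 [2y] zero: DF = P = 9587/10000 ≈ 0.958700
step 3 [3y] zero: DF = P = 9089/10000 ≈ 0.908900
step 4 [4y] bond c/1=3/40: DF=(467989/400000 − 3/40·(0.968200+0.958700+0.908900))/(1+3/40) = 1781/2000 ≈ 0.890500
step 5 [5y] bond c/1=31/400: DF=(2437557/2000000 − 31/400·(0.968200+0.958700+0.908900+0.890500))/(1+31/400) = 8631/10000 ≈ 0.863100
step 6 [6y] bond c/1=31/400: DF=(5035787/4000000 − 31/400·(0.968200+0.958700+0.908900+0.890500+0.863100))/(1+31/400) = 8383/10000 ≈ 0.838300
step 7 [7y] bond c/1=3/100: DF=(1005783/1000000 − 3/100·(0.968200+0.958700+0.908900+0.890500+0.863100+0.838300))/(1+3/100) = 1023/1250 ≈ 0.818400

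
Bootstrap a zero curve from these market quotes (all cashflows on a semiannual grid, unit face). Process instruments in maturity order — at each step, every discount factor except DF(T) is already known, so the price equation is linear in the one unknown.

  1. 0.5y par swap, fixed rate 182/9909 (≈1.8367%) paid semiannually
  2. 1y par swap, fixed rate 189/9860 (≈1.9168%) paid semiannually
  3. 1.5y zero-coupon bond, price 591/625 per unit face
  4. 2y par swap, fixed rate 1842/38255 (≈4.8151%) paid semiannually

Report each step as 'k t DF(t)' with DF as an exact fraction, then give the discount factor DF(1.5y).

1 1/2 9909/10000
2 1 9811/10000
3 3/2 591/625
4 2 9079/10000
DF(1.5y) = 591/625 ≈ 0.945600

step 1 [0.5y] swap r/2=91/9909: DF=(1 − 91/9909·(0))/(1+91/9909) = 9909/10000 ≈ 0.990900
step 2 [1y] swap r/2=189/19720: DF=(1 − 189/19720·(0.990900))/(1+189/19720) = 9811/10000 ≈ 0.981100
step 3 [1.5y] zero: DF = P = 591/625 ≈ 0.945600
step 4 [2y] swap r/2=921/38255: DF=(1 − 921/38255·(0.990900+0.981100+0.945600))/(1+921/38255) = 9079/10000 ≈ 0.907900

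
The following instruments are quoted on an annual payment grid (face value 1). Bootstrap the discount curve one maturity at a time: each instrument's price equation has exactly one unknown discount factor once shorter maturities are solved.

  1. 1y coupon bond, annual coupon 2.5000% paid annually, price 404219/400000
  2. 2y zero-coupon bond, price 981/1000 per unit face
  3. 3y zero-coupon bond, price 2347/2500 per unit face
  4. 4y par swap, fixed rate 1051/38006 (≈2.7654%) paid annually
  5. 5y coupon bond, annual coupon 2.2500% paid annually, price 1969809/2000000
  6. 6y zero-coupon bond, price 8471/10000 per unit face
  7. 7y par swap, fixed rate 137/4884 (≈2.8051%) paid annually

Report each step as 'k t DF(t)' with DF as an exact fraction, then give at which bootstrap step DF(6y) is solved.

1 1 9859/10000
2 2 981/1000
3 3 2347/2500
4 4 8949/10000
5 5 2199/2500
6 6 8471/10000
7 7 8219/10000
DF(6y) is solved at step 6

step 1 [1y] bond c/1=1/40: DF=(404219/400000 − 1/40·(0))/(1+1/40) = 9859/10000 ≈ 0.985900
step 2 [2y] zero: DF = P = 981/1000 ≈ 0.981000
step 3 [3y] zero: DF = P = 2347/2500 ≈ 0.938800
step 4 [4y] swap r/1=1051/38006: DF=(1 − 1051/38006·(0.985900+0.981000+0.938800))/(1+1051/38006) = 8949/10000 ≈ 0.894900
step 5 [5y] bond c/1=9/400: DF=(1969809/2000000 − 9/400·(0.985900+0.981000+0.938800+0.894900))/(1+9/400) = 2199/2500 ≈ 0.879600
step 6 [6y] zero: DF = P = 8471/10000 ≈ 0.847100
step 7 [7y] swap r/1=137/4884: DF=(1 − 137/4884·(0.985900+0.981000+0.938800+0.894900+0.879600+0.847100))/(1+137/4884) = 8219/10000 ≈ 0.821900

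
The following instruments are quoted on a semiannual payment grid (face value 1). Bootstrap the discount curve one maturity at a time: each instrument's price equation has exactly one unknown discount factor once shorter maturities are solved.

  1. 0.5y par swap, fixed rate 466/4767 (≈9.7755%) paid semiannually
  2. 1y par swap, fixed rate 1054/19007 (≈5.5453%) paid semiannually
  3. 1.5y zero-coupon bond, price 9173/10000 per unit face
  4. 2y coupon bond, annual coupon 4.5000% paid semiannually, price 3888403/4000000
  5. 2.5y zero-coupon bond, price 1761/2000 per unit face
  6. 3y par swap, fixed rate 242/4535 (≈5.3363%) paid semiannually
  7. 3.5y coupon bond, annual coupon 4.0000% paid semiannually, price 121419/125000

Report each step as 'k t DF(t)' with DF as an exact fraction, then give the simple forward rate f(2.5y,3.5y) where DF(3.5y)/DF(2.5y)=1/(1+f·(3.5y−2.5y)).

step 1 [0.5y] swap r/2=233/4767: DF=(1 − 233/4767·(0))/(1+233/4767) = 4767/5000 ≈ 0.953400
step 2 [1y] swap r/2=527/19007: DF=(1 − 527/19007·(0.953400))/(1+527/19007) = 9473/10000 ≈ 0.947300
step 3 [1.5y] zero: DF = P = 9173/10000 ≈ 0.917300
step 4 [2y] bond c/2=9/400: DF=(3888403/4000000 − 9/400·(0.953400+0.947300+0.917300))/(1+9/400) = 8887/10000 ≈ 0.888700
step 5 [2.5y] zero: DF = P = 1761/2000 ≈ 0.880500
step 6 [3y] swap r/2=121/4535: DF=(1 − 121/4535·(0.953400+0.947300+0.917300+0.888700+0.880500))/(1+121/4535) = 2137/2500 ≈ 0.854800
step 7 [3.5y] bond c/2=1/50: DF=(121419/125000 − 1/50·(0.953400+0.947300+0.917300+0.888700+0.880500+0.854800))/(1+1/50) = 1057/1250 ≈ 0.845600

1 1/2 4767/5000
2 1 9473/10000
3 3/2 9173/10000
4 2 8887/10000
5 5/2 1761/2000
6 3 2137/2500
7 7/2 1057/1250
f(2.5y,3.5y) = ((1761/2000)/(1057/1250) − 1)/(1) = 349/8456 ≈ 4.1272%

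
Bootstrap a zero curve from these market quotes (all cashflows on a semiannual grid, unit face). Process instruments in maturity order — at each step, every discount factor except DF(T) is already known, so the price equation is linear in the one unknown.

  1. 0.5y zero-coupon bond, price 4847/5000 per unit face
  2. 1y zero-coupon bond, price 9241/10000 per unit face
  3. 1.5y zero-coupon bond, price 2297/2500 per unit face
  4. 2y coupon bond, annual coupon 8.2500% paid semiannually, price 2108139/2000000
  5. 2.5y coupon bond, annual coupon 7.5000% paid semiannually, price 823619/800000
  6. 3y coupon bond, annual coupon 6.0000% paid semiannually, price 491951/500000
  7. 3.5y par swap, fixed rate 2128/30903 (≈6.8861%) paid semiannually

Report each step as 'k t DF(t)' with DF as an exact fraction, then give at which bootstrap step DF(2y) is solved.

step 1 [0.5y] zero: DF = P = 4847/5000 ≈ 0.969400
step 2 [1y] zero: DF = P = 9241/10000 ≈ 0.924100
step 3 [1.5y] zero: DF = P = 2297/2500 ≈ 0.918800
step 4 [2y] bond c/2=33/800: DF=(2108139/2000000 − 33/800·(0.969400+0.924100+0.918800))/(1+33/800) = 9009/10000 ≈ 0.900900
step 5 [2.5y] bond c/2=3/80: DF=(823619/800000 − 3/80·(0.969400+0.924100+0.918800+0.900900))/(1+3/80) = 8581/10000 ≈ 0.858100
step 6 [3y] bond c/2=3/100: DF=(491951/500000 − 3/100·(0.969400+0.924100+0.918800+0.900900+0.858100))/(1+3/100) = 8221/10000 ≈ 0.822100
step 7 [3.5y] swap r/2=1064/30903: DF=(1 − 1064/30903·(0.969400+0.924100+0.918800+0.900900+0.858100+0.822100))/(1+1064/30903) = 492/625 ≈ 0.787200

1 1/2 4847/5000
2 1 9241/10000
3 3/2 2297/2500
4 2 9009/10000
5 5/2 8581/10000
6 3 8221/10000
7 7/2 492/625
DF(2y) is solved at step 4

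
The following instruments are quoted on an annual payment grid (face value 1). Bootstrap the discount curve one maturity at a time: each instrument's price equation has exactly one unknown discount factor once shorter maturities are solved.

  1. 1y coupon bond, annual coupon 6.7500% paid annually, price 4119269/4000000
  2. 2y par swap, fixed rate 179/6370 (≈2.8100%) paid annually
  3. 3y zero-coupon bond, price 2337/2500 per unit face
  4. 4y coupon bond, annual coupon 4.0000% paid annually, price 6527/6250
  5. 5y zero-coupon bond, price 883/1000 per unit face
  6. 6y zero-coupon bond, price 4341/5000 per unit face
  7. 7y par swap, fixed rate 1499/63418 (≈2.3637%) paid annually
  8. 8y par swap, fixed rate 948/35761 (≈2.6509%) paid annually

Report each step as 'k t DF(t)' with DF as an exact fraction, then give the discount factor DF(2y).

1 1 9647/10000
2 2 9463/10000
3 3 2337/2500
4 4 8947/10000
5 5 883/1000
6 6 4341/5000
7 7 8501/10000
8 8 1013/1250
DF(2y) = 9463/10000 ≈ 0.946300

step 1 [1y] bond c/1=27/400: DF=(4119269/4000000 − 27/400·(0))/(1+27/400) = 9647/10000 ≈ 0.964700
step 2 [2y] swap r/1=179/6370: DF=(1 − 179/6370·(0.964700))/(1+179/6370) = 9463/10000 ≈ 0.946300
step 3 [3y] zero: DF = P = 2337/2500 ≈ 0.934800
step 4 [4y] bond c/1=1/25: DF=(6527/6250 − 1/25·(0.964700+0.946300+0.934800))/(1+1/25) = 8947/10000 ≈ 0.894700
step 5 [5y] zero: DF = P = 883/1000 ≈ 0.883000
step 6 [6y] zero: DF = P = 4341/5000 ≈ 0.868200
step 7 [7y] swap r/1=1499/63418: DF=(1 − 1499/63418·(0.964700+0.946300+0.934800+0.894700+0.883000+0.868200))/(1+1499/63418) = 8501/10000 ≈ 0.850100
step 8 [8y] swap r/1=948/35761: DF=(1 − 948/35761·(0.964700+0.946300+0.934800+0.894700+0.883000+0.868200+0.850100))/(1+948/35761) = 1013/1250 ≈ 0.810400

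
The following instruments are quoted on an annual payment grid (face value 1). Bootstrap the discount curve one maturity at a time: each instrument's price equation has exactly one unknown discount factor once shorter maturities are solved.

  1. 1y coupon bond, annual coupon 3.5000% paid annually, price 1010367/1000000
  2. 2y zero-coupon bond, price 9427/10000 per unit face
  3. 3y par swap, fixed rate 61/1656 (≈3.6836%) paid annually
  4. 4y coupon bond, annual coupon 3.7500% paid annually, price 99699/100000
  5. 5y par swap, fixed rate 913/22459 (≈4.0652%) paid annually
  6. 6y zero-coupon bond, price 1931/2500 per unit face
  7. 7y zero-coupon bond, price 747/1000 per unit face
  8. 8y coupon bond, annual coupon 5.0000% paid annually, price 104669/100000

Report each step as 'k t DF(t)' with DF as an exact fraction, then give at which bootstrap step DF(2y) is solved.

step 1 [1y] bond c/1=7/200: DF=(1010367/1000000 − 7/200·(0))/(1+7/200) = 4881/5000 ≈ 0.976200
step 2 [2y] zero: DF = P = 9427/10000 ≈ 0.942700
step 3 [3y] swap r/1=61/1656: DF=(1 − 61/1656·(0.976200+0.942700))/(1+61/1656) = 8963/10000 ≈ 0.896300
step 4 [4y] bond c/1=3/80: DF=(99699/100000 − 3/80·(0.976200+0.942700+0.896300))/(1+3/80) = 537/625 ≈ 0.859200
step 5 [5y] swap r/1=913/22459: DF=(1 − 913/22459·(0.976200+0.942700+0.896300+0.859200))/(1+913/22459) = 4087/5000 ≈ 0.817400
step 6 [6y] zero: DF = P = 1931/2500 ≈ 0.772400
step 7 [7y] zero: DF = P = 747/1000 ≈ 0.747000
step 8 [8y] bond c/1=1/20: DF=(104669/100000 − 1/20·(0.976200+0.942700+0.896300+0.859200+0.817400+0.772400+0.747000))/(1+1/20) = 3553/5000 ≈ 0.710600

1 1 4881/5000
2 2 9427/10000
3 3 8963/10000
4 4 537/625
5 5 4087/5000
6 6 1931/2500
7 7 747/1000
8 8 3553/5000
DF(2y) is solved at step 2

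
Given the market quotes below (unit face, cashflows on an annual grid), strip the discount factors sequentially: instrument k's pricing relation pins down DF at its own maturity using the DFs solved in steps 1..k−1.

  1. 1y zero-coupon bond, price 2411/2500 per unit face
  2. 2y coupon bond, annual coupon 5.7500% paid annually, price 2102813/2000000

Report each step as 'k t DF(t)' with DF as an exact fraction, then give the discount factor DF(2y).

step 1 [1y] zero: DF = P = 2411/2500 ≈ 0.964400
step 2 [2y] bond c/1=23/400: DF=(2102813/2000000 − 23/400·(0.964400))/(1+23/400) = 4709/5000 ≈ 0.941800

1 1 2411/2500
2 2 4709/5000
DF(2y) = 4709/5000 ≈ 0.941800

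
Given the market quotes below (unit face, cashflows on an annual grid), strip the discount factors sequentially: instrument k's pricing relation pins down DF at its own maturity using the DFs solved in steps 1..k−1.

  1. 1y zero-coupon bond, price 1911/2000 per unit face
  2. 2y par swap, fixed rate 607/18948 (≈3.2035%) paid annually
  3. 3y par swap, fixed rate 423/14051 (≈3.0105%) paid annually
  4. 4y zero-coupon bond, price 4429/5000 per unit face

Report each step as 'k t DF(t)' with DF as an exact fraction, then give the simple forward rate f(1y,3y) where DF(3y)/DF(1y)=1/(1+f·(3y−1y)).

1 1 1911/2000
2 2 9393/10000
3 3 4577/5000
4 4 4429/5000
f(1y,3y) = ((1911/2000)/(4577/5000) − 1)/(2) = 401/18308 ≈ 2.1903%

step 1 [1y] zero: DF = P = 1911/2000 ≈ 0.955500
step 2 [2y] swap r/1=607/18948: DF=(1 − 607/18948·(0.955500))/(1+607/18948) = 9393/10000 ≈ 0.939300
step 3 [3y] swap r/1=423/14051: DF=(1 − 423/14051·(0.955500+0.939300))/(1+423/14051) = 4577/5000 ≈ 0.915400
step 4 [4y] zero: DF = P = 4429/5000 ≈ 0.885800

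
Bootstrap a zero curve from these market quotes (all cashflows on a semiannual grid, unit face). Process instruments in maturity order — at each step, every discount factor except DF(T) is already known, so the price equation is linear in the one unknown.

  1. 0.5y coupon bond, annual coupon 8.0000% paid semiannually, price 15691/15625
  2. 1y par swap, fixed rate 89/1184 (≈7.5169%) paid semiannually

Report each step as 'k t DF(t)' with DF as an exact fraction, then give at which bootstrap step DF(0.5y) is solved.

1 1/2 1207/1250
2 1 1161/1250
DF(0.5y) is solved at step 1

step 1 [0.5y] bond c/2=1/25: DF=(15691/15625 − 1/25·(0))/(1+1/25) = 1207/1250 ≈ 0.965600
step 2 [1y] swap r/2=89/2368: DF=(1 − 89/2368·(0.965600))/(1+89/2368) = 1161/1250 ≈ 0.928800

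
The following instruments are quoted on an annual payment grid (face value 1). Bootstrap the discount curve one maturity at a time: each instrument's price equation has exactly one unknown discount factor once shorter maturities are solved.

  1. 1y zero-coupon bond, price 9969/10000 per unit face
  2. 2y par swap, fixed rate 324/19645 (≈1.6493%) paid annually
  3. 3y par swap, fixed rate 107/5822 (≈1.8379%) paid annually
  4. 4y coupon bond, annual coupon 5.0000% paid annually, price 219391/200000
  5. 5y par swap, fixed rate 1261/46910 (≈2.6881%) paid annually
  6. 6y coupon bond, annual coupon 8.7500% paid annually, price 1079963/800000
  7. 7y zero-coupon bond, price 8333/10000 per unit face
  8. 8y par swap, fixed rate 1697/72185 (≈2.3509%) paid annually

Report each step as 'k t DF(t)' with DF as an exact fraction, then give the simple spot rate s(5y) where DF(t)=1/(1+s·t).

step 1 [1y] zero: DF = P = 9969/10000 ≈ 0.996900
step 2 [2y] swap r/1=324/19645: DF=(1 − 324/19645·(0.996900))/(1+324/19645) = 2419/2500 ≈ 0.967600
step 3 [3y] swap r/1=107/5822: DF=(1 − 107/5822·(0.996900+0.967600))/(1+107/5822) = 1893/2000 ≈ 0.946500
step 4 [4y] bond c/1=1/20: DF=(219391/200000 − 1/20·(0.996900+0.967600+0.946500))/(1+1/20) = 9061/10000 ≈ 0.906100
step 5 [5y] swap r/1=1261/46910: DF=(1 − 1261/46910·(0.996900+0.967600+0.946500+0.906100))/(1+1261/46910) = 8739/10000 ≈ 0.873900
step 6 [6y] bond c/1=7/80: DF=(1079963/800000 − 7/80·(0.996900+0.967600+0.946500+0.906100+0.873900))/(1+7/80) = 8639/10000 ≈ 0.863900
step 7 [7y] zero: DF = P = 8333/10000 ≈ 0.833300
step 8 [8y] swap r/1=1697/72185: DF=(1 − 1697/72185·(0.996900+0.967600+0.946500+0.906100+0.873900+0.863900+0.833300))/(1+1697/72185) = 8303/10000 ≈ 0.830300

1 1 9969/10000
2 2 2419/2500
3 3 1893/2000
4 4 9061/10000
5 5 8739/10000
6 6 8639/10000
7 7 8333/10000
8 8 8303/10000
s(5y) = (1/(8739/10000) − 1)/(5) = 1261/43695 ≈ 2.8859%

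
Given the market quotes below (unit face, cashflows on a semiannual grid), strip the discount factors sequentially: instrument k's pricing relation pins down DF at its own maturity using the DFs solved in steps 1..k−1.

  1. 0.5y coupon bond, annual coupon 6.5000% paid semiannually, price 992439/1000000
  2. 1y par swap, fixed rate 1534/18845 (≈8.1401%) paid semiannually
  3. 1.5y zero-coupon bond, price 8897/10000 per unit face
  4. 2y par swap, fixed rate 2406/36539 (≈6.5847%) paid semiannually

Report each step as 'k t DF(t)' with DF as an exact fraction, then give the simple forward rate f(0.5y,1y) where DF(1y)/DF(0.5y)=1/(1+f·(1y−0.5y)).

step 1 [0.5y] bond c/2=13/400: DF=(992439/1000000 − 13/400·(0))/(1+13/400) = 2403/2500 ≈ 0.961200
step 2 [1y] swap r/2=767/18845: DF=(1 − 767/18845·(0.961200))/(1+767/18845) = 9233/10000 ≈ 0.923300
step 3 [1.5y] zero: DF = P = 8897/10000 ≈ 0.889700
step 4 [2y] swap r/2=1203/36539: DF=(1 − 1203/36539·(0.961200+0.923300+0.889700))/(1+1203/36539) = 8797/10000 ≈ 0.879700

1 1/2 2403/2500
2 1 9233/10000
3 3/2 8897/10000
4 2 8797/10000
f(0.5y,1y) = ((2403/2500)/(9233/10000) − 1)/(1/2) = 758/9233 ≈ 8.2097%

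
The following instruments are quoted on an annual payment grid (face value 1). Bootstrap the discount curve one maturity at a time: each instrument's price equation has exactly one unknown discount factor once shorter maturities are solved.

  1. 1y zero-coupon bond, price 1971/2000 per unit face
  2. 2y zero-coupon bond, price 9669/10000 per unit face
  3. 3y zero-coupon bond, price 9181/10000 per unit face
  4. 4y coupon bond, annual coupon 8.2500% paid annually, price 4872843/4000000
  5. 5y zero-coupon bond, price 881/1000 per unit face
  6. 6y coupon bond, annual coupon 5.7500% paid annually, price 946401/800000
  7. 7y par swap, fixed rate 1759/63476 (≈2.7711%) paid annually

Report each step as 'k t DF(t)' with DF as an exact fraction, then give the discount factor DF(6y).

1 1 1971/2000
2 2 9669/10000
3 3 9181/10000
4 4 4533/5000
5 5 881/1000
6 6 4327/5000
7 7 8241/10000
DF(6y) = 4327/5000 ≈ 0.865400

step 1 [1y] zero: DF = P = 1971/2000 ≈ 0.985500
step 2 [2y] zero: DF = P = 9669/10000 ≈ 0.966900
step 3 [3y] zero: DF = P = 9181/10000 ≈ 0.918100
step 4 [4y] bond c/1=33/400: DF=(4872843/4000000 − 33/400·(0.985500+0.966900+0.918100))/(1+33/400) = 4533/5000 ≈ 0.906600
step 5 [5y] zero: DF = P = 881/1000 ≈ 0.881000
step 6 [6y] bond c/1=23/400: DF=(946401/800000 − 23/400·(0.985500+0.966900+0.918100+0.906600+0.881000))/(1+23/400) = 4327/5000 ≈ 0.865400
step 7 [7y] swap r/1=1759/63476: DF=(1 − 1759/63476·(0.985500+0.966900+0.918100+0.906600+0.881000+0.865400))/(1+1759/63476) = 8241/10000 ≈ 0.824100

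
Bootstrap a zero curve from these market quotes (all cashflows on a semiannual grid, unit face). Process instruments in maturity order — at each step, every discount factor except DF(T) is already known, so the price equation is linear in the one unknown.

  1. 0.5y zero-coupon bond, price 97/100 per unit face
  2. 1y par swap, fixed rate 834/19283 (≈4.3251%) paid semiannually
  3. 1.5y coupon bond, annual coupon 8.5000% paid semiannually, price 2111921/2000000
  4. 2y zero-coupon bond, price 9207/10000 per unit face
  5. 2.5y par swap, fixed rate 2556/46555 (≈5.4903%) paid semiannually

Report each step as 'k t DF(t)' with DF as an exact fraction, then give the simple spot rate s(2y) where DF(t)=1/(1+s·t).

step 1 [0.5y] zero: DF = P = 97/100 ≈ 0.970000
step 2 [1y] swap r/2=417/19283: DF=(1 − 417/19283·(0.970000))/(1+417/19283) = 9583/10000 ≈ 0.958300
step 3 [1.5y] bond c/2=17/400: DF=(2111921/2000000 − 17/400·(0.970000+0.958300))/(1+17/400) = 9343/10000 ≈ 0.934300
step 4 [2y] zero: DF = P = 9207/10000 ≈ 0.920700
step 5 [2.5y] swap r/2=1278/46555: DF=(1 − 1278/46555·(0.970000+0.958300+0.934300+0.920700))/(1+1278/46555) = 4361/5000 ≈ 0.872200

1 1/2 97/100
2 1 9583/10000
3 3/2 9343/10000
4 2 9207/10000
5 5/2 4361/5000
s(2y) = (1/(9207/10000) − 1)/(2) = 793/18414 ≈ 4.3065%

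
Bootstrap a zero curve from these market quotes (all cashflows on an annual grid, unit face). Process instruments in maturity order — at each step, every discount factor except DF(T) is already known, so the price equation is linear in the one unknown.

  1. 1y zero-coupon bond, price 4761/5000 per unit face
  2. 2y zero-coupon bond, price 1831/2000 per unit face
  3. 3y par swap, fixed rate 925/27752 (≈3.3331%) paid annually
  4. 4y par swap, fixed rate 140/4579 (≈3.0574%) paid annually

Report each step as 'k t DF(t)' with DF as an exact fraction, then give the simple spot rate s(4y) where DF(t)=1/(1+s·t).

step 1 [1y] zero: DF = P = 4761/5000 ≈ 0.952200
step 2 [2y] zero: DF = P = 1831/2000 ≈ 0.915500
step 3 [3y] swap r/1=925/27752: DF=(1 − 925/27752·(0.952200+0.915500))/(1+925/27752) = 363/400 ≈ 0.907500
step 4 [4y] swap r/1=140/4579: DF=(1 − 140/4579·(0.952200+0.915500+0.907500))/(1+140/4579) = 111/125 ≈ 0.888000

1 1 4761/5000
2 2 1831/2000
3 3 363/400
4 4 111/125
s(4y) = (1/(111/125) − 1)/(4) = 7/222 ≈ 3.1532%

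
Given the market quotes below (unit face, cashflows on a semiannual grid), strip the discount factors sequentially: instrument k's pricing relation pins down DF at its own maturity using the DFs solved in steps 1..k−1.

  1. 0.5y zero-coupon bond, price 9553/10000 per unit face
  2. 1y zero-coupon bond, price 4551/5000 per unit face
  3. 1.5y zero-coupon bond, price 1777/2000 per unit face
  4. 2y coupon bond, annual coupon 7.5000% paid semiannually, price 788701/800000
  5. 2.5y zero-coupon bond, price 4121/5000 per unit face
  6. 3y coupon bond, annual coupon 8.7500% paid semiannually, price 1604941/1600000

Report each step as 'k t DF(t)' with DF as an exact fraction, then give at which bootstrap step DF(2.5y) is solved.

1 1/2 9553/10000
2 1 4551/5000
3 3/2 1777/2000
4 2 8507/10000
5 5/2 4121/5000
6 3 3877/5000
DF(2.5y) is solved at step 5

step 1 [0.5y] zero: DF = P = 9553/10000 ≈ 0.955300
step 2 [1y] zero: DF = P = 4551/5000 ≈ 0.910200
step 3 [1.5y] zero: DF = P = 1777/2000 ≈ 0.888500
step 4 [2y] bond c/2=3/80: DF=(788701/800000 − 3/80·(0.955300+0.910200+0.888500))/(1+3/80) = 8507/10000 ≈ 0.850700
step 5 [2.5y] zero: DF = P = 4121/5000 ≈ 0.824200
step 6 [3y] bond c/2=7/160: DF=(1604941/1600000 − 7/160·(0.955300+0.910200+0.888500+0.850700+0.824200))/(1+7/160) = 3877/5000 ≈ 0.775400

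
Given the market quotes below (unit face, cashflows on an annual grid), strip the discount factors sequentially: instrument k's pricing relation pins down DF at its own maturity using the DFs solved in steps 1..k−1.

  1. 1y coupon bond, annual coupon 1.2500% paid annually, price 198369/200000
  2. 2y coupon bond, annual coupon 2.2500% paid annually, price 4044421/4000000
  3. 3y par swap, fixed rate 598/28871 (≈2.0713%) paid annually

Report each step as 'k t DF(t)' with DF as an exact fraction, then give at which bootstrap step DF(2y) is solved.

1 1 2449/2500
2 2 9673/10000
3 3 4701/5000
DF(2y) is solved at step 2

step 1 [1y] bond c/1=1/80: DF=(198369/200000 − 1/80·(0))/(1+1/80) = 2449/2500 ≈ 0.979600
step 2 [2y] bond c/1=9/400: DF=(4044421/4000000 − 9/400·(0.979600))/(1+9/400) = 9673/10000 ≈ 0.967300
step 3 [3y] swap r/1=598/28871: DF=(1 − 598/28871·(0.979600+0.967300))/(1+598/28871) = 4701/5000 ≈ 0.940200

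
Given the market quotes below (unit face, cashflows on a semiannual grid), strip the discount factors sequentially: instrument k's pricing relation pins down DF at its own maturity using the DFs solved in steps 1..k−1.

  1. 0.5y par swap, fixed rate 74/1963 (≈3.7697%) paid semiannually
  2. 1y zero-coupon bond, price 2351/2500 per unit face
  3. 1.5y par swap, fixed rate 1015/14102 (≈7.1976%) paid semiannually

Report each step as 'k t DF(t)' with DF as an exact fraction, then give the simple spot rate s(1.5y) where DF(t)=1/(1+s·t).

1 1/2 1963/2000
2 1 2351/2500
3 3/2 1797/2000
s(1.5y) = (1/(1797/2000) − 1)/(3/2) = 406/5391 ≈ 7.5311%

step 1 [0.5y] swap r/2=37/1963: DF=(1 − 37/1963·(0))/(1+37/1963) = 1963/2000 ≈ 0.981500
step 2 [1y] zero: DF = P = 2351/2500 ≈ 0.940400
step 3 [1.5y] swap r/2=1015/28204: DF=(1 − 1015/28204·(0.981500+0.940400))/(1+1015/28204) = 1797/2000 ≈ 0.898500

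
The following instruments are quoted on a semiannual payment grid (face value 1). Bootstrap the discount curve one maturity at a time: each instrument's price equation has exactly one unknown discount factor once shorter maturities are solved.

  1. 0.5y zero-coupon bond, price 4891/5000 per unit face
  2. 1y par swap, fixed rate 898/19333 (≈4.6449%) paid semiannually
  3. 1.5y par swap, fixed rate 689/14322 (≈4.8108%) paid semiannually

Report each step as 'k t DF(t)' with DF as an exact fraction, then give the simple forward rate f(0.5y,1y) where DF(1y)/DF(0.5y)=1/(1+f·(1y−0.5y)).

1 1/2 4891/5000
2 1 9551/10000
3 3/2 9311/10000
f(0.5y,1y) = ((4891/5000)/(9551/10000) − 1)/(1/2) = 462/9551 ≈ 4.8372%

step 1 [0.5y] zero: DF = P = 4891/5000 ≈ 0.978200
step 2 [1y] swap r/2=449/19333: DF=(1 − 449/19333·(0.978200))/(1+449/19333) = 9551/10000 ≈ 0.955100
step 3 [1.5y] swap r/2=689/28644: DF=(1 − 689/28644·(0.978200+0.955100))/(1+689/28644) = 9311/10000 ≈ 0.931100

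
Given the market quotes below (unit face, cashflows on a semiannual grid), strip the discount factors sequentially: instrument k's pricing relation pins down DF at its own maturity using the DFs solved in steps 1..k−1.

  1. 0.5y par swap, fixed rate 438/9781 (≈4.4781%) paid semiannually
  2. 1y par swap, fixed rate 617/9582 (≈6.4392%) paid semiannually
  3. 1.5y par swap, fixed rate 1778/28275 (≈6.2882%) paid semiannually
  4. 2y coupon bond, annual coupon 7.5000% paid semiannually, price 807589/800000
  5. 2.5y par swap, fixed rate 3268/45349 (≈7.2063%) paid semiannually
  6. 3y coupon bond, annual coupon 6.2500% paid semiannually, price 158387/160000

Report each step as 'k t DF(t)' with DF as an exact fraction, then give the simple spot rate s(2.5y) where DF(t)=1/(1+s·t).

step 1 [0.5y] swap r/2=219/9781: DF=(1 − 219/9781·(0))/(1+219/9781) = 9781/10000 ≈ 0.978100
step 2 [1y] swap r/2=617/19164: DF=(1 − 617/19164·(0.978100))/(1+617/19164) = 9383/10000 ≈ 0.938300
step 3 [1.5y] swap r/2=889/28275: DF=(1 − 889/28275·(0.978100+0.938300))/(1+889/28275) = 9111/10000 ≈ 0.911100
step 4 [2y] bond c/2=3/80: DF=(807589/800000 − 3/80·(0.978100+0.938300+0.911100))/(1+3/80) = 2177/2500 ≈ 0.870800
step 5 [2.5y] swap r/2=1634/45349: DF=(1 − 1634/45349·(0.978100+0.938300+0.911100+0.870800))/(1+1634/45349) = 4183/5000 ≈ 0.836600
step 6 [3y] bond c/2=1/32: DF=(158387/160000 − 1/32·(0.978100+0.938300+0.911100+0.870800+0.836600))/(1+1/32) = 329/400 ≈ 0.822500

1 1/2 9781/10000
2 1 9383/10000
3 3/2 9111/10000
4 2 2177/2500
5 5/2 4183/5000
6 3 329/400
s(2.5y) = (1/(4183/5000) − 1)/(5/2) = 1634/20915 ≈ 7.8126%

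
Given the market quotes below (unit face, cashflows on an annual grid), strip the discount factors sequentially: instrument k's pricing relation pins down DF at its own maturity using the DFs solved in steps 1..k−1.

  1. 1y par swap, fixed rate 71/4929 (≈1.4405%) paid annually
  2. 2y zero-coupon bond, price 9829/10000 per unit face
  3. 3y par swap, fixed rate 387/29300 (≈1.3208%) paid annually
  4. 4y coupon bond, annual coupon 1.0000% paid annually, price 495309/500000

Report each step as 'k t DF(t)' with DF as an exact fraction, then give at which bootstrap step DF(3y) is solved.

step 1 [1y] swap r/1=71/4929: DF=(1 − 71/4929·(0))/(1+71/4929) = 4929/5000 ≈ 0.985800
step 2 [2y] zero: DF = P = 9829/10000 ≈ 0.982900
step 3 [3y] swap r/1=387/29300: DF=(1 − 387/29300·(0.985800+0.982900))/(1+387/29300) = 9613/10000 ≈ 0.961300
step 4 [4y] bond c/1=1/100: DF=(495309/500000 − 1/100·(0.985800+0.982900+0.961300))/(1+1/100) = 4759/5000 ≈ 0.951800

1 1 4929/5000
2 2 9829/10000
3 3 9613/10000
4 4 4759/5000
DF(3y) is solved at step 3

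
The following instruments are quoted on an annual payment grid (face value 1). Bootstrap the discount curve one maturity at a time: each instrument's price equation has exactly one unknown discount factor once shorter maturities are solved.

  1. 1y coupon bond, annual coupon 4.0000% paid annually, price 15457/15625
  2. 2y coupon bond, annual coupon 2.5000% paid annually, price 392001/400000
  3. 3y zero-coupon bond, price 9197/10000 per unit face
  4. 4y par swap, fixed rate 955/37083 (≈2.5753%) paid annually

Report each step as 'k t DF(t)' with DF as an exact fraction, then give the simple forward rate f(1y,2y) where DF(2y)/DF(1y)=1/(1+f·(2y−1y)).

step 1 [1y] bond c/1=1/25: DF=(15457/15625 − 1/25·(0))/(1+1/25) = 1189/1250 ≈ 0.951200
step 2 [2y] bond c/1=1/40: DF=(392001/400000 − 1/40·(0.951200))/(1+1/40) = 9329/10000 ≈ 0.932900
step 3 [3y] zero: DF = P = 9197/10000 ≈ 0.919700
step 4 [4y] swap r/1=955/37083: DF=(1 − 955/37083·(0.951200+0.932900+0.919700))/(1+955/37083) = 1809/2000 ≈ 0.904500

1 1 1189/1250
2 2 9329/10000
3 3 9197/10000
4 4 1809/2000
f(1y,2y) = ((1189/1250)/(9329/10000) − 1)/(1) = 183/9329 ≈ 1.9616%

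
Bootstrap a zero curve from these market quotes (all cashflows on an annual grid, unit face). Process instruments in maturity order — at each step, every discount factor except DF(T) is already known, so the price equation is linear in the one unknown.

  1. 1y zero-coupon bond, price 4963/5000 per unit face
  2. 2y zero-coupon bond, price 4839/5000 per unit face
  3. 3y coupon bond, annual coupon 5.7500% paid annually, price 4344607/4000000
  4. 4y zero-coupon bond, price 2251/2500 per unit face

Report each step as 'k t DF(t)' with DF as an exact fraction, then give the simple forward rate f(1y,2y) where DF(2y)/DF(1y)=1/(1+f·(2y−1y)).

step 1 [1y] zero: DF = P = 4963/5000 ≈ 0.992600
step 2 [2y] zero: DF = P = 4839/5000 ≈ 0.967800
step 3 [3y] bond c/1=23/400: DF=(4344607/4000000 − 23/400·(0.992600+0.967800))/(1+23/400) = 1841/2000 ≈ 0.920500
step 4 [4y] zero: DF = P = 2251/2500 ≈ 0.900400

1 1 4963/5000
2 2 4839/5000
3 3 1841/2000
4 4 2251/2500
f(1y,2y) = ((4963/5000)/(4839/5000) − 1)/(1) = 124/4839 ≈ 2.5625%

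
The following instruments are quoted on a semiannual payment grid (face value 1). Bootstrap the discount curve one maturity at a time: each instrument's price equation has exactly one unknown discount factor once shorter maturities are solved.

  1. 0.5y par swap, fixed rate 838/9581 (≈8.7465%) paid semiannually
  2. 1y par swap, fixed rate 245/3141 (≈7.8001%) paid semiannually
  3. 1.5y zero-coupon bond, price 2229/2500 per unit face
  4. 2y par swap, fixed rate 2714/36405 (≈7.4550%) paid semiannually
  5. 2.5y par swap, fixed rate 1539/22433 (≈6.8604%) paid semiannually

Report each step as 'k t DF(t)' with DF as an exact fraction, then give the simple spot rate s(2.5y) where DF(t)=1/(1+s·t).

step 1 [0.5y] swap r/2=419/9581: DF=(1 − 419/9581·(0))/(1+419/9581) = 9581/10000 ≈ 0.958100
step 2 [1y] swap r/2=245/6282: DF=(1 − 245/6282·(0.958100))/(1+245/6282) = 1853/2000 ≈ 0.926500
step 3 [1.5y] zero: DF = P = 2229/2500 ≈ 0.891600
step 4 [2y] swap r/2=1357/36405: DF=(1 − 1357/36405·(0.958100+0.926500+0.891600))/(1+1357/36405) = 8643/10000 ≈ 0.864300
step 5 [2.5y] swap r/2=1539/44866: DF=(1 − 1539/44866·(0.958100+0.926500+0.891600+0.864300))/(1+1539/44866) = 8461/10000 ≈ 0.846100

1 1/2 9581/10000
2 1 1853/2000
3 3/2 2229/2500
4 2 8643/10000
5 5/2 8461/10000
s(2.5y) = (1/(8461/10000) − 1)/(5/2) = 3078/42305 ≈ 7.2757%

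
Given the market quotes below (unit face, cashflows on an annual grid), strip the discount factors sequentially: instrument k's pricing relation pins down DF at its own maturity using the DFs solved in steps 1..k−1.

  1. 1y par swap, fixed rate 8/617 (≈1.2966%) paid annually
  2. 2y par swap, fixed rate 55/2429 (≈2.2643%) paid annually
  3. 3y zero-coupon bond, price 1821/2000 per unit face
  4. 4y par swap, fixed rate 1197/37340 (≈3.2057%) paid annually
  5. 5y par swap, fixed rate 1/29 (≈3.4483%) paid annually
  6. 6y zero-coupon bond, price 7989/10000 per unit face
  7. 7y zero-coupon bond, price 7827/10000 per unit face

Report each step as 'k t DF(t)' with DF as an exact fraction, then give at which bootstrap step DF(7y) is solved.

1 1 617/625
2 2 239/250
3 3 1821/2000
4 4 8803/10000
5 5 4211/5000
6 6 7989/10000
7 7 7827/10000
DF(7y) is solved at step 7

step 1 [1y] swap r/1=8/617: DF=(1 − 8/617·(0))/(1+8/617) = 617/625 ≈ 0.987200
step 2 [2y] swap r/1=55/2429: DF=(1 − 55/2429·(0.987200))/(1+55/2429) = 239/250 ≈ 0.956000
step 3 [3y] zero: DF = P = 1821/2000 ≈ 0.910500
step 4 [4y] swap r/1=1197/37340: DF=(1 − 1197/37340·(0.987200+0.956000+0.910500))/(1+1197/37340) = 8803/10000 ≈ 0.880300
step 5 [5y] swap r/1=1/29: DF=(1 − 1/29·(0.987200+0.956000+0.910500+0.880300))/(1+1/29) = 4211/5000 ≈ 0.842200
step 6 [6y] zero: DF = P = 7989/10000 ≈ 0.798900
step 7 [7y] zero: DF = P = 7827/10000 ≈ 0.782700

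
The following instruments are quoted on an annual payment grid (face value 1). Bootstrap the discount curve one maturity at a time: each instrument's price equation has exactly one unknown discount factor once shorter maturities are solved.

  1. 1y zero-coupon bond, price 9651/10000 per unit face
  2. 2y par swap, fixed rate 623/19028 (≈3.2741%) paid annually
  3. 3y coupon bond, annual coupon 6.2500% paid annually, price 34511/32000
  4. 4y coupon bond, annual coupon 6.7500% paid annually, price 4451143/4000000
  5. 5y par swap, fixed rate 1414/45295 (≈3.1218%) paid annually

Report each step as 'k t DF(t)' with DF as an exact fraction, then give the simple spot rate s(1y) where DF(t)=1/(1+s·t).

step 1 [1y] zero: DF = P = 9651/10000 ≈ 0.965100
step 2 [2y] swap r/1=623/19028: DF=(1 − 623/19028·(0.965100))/(1+623/19028) = 9377/10000 ≈ 0.937700
step 3 [3y] bond c/1=1/16: DF=(34511/32000 − 1/16·(0.965100+0.937700))/(1+1/16) = 9031/10000 ≈ 0.903100
step 4 [4y] bond c/1=27/400: DF=(4451143/4000000 − 27/400·(0.965100+0.937700+0.903100))/(1+27/400) = 173/200 ≈ 0.865000
step 5 [5y] swap r/1=1414/45295: DF=(1 − 1414/45295·(0.965100+0.937700+0.903100+0.865000))/(1+1414/45295) = 4293/5000 ≈ 0.858600

1 1 9651/10000
2 2 9377/10000
3 3 9031/10000
4 4 173/200
5 5 4293/5000
s(1y) = (1/(9651/10000) − 1)/(1) = 349/9651 ≈ 3.6162%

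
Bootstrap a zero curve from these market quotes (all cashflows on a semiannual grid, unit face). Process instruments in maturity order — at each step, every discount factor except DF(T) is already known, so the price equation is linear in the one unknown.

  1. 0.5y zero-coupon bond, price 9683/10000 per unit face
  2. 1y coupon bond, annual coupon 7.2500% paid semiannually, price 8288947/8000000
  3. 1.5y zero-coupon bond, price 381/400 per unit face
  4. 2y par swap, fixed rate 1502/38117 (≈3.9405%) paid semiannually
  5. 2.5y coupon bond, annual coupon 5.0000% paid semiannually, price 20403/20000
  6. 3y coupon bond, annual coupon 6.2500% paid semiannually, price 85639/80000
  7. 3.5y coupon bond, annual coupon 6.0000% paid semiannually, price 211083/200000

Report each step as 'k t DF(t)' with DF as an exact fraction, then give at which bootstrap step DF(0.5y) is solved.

1 1/2 9683/10000
2 1 483/500
3 3/2 381/400
4 2 9249/10000
5 5/2 9023/10000
6 3 1119/1250
7 7/2 8613/10000
DF(0.5y) is solved at step 1

step 1 [0.5y] zero: DF = P = 9683/10000 ≈ 0.968300
step 2 [1y] bond c/2=29/800: DF=(8288947/8000000 − 29/800·(0.968300))/(1+29/800) = 483/500 ≈ 0.966000
step 3 [1.5y] zero: DF = P = 381/400 ≈ 0.952500
step 4 [2y] swap r/2=751/38117: DF=(1 − 751/38117·(0.968300+0.966000+0.952500))/(1+751/38117) = 9249/10000 ≈ 0.924900
step 5 [2.5y] bond c/2=1/40: DF=(20403/20000 − 1/40·(0.968300+0.966000+0.952500+0.924900))/(1+1/40) = 9023/10000 ≈ 0.902300
step 6 [3y] bond c/2=1/32: DF=(85639/80000 − 1/32·(0.968300+0.966000+0.952500+0.924900+0.902300))/(1+1/32) = 1119/1250 ≈ 0.895200
step 7 [3.5y] bond c/2=3/100: DF=(211083/200000 − 3/100·(0.968300+0.966000+0.952500+0.924900+0.902300+0.895200))/(1+3/100) = 8613/10000 ≈ 0.861300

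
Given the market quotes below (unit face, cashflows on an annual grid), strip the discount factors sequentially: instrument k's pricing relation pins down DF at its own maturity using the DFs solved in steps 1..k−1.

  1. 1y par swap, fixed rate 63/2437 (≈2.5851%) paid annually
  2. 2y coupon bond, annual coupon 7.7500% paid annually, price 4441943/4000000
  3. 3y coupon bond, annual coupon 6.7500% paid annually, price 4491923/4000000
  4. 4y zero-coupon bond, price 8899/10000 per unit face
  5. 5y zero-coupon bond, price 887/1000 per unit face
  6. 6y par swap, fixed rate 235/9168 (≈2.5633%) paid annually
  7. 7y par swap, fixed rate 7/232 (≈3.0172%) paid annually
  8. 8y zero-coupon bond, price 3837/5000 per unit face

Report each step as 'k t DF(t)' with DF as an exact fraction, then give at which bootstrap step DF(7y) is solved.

1 1 2437/2500
2 2 1921/2000
3 3 581/625
4 4 8899/10000
5 5 887/1000
6 6 859/1000
7 7 506/625
8 8 3837/5000
DF(7y) is solved at step 7

step 1 [1y] swap r/1=63/2437: DF=(1 − 63/2437·(0))/(1+63/2437) = 2437/2500 ≈ 0.974800
step 2 [2y] bond c/1=31/400: DF=(4441943/4000000 − 31/400·(0.974800))/(1+31/400) = 1921/2000 ≈ 0.960500
step 3 [3y] bond c/1=27/400: DF=(4491923/4000000 − 27/400·(0.974800+0.960500))/(1+27/400) = 581/625 ≈ 0.929600
step 4 [4y] zero: DF = P = 8899/10000 ≈ 0.889900
step 5 [5y] zero: DF = P = 887/1000 ≈ 0.887000
step 6 [6y] swap r/1=235/9168: DF=(1 − 235/9168·(0.974800+0.960500+0.929600+0.889900+0.887000))/(1+235/9168) = 859/1000 ≈ 0.859000
step 7 [7y] swap r/1=7/232: DF=(1 − 7/232·(0.974800+0.960500+0.929600+0.889900+0.887000+0.859000))/(1+7/232) = 506/625 ≈ 0.809600
step 8 [8y] zero: DF = P = 3837/5000 ≈ 0.767400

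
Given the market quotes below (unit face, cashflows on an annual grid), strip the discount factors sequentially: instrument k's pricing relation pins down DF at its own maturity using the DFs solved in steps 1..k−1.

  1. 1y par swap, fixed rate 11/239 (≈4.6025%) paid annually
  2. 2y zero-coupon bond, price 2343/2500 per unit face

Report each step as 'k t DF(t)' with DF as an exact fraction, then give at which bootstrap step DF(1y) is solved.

step 1 [1y] swap r/1=11/239: DF=(1 − 11/239·(0))/(1+11/239) = 239/250 ≈ 0.956000
step 2 [2y] zero: DF = P = 2343/2500 ≈ 0.937200

1 1 239/250
2 2 2343/2500
DF(1y) is solved at step 1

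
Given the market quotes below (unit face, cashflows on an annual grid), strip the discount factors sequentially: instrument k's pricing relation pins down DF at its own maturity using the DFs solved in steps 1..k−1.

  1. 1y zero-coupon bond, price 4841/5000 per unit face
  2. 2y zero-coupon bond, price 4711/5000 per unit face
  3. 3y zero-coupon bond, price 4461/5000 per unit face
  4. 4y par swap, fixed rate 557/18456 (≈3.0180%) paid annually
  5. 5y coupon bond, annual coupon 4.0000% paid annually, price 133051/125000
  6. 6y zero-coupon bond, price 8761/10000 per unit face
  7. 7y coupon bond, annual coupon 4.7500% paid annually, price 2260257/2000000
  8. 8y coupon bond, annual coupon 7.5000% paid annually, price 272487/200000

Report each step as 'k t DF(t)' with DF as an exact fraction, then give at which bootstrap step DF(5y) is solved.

step 1 [1y] zero: DF = P = 4841/5000 ≈ 0.968200
step 2 [2y] zero: DF = P = 4711/5000 ≈ 0.942200
step 3 [3y] zero: DF = P = 4461/5000 ≈ 0.892200
step 4 [4y] swap r/1=557/18456: DF=(1 − 557/18456·(0.968200+0.942200+0.892200))/(1+557/18456) = 4443/5000 ≈ 0.888600
step 5 [5y] bond c/1=1/25: DF=(133051/125000 − 1/25·(0.968200+0.942200+0.892200+0.888600))/(1+1/25) = 1763/2000 ≈ 0.881500
step 6 [6y] zero: DF = P = 8761/10000 ≈ 0.876100
step 7 [7y] bond c/1=19/400: DF=(2260257/2000000 − 19/400·(0.968200+0.942200+0.892200+0.888600+0.881500+0.876100))/(1+19/400) = 4159/5000 ≈ 0.831800
step 8 [8y] bond c/1=3/40: DF=(272487/200000 − 3/40·(0.968200+0.942200+0.892200+0.888600+0.881500+0.876100+0.831800))/(1+3/40) = 2073/2500 ≈ 0.829200

1 1 4841/5000
2 2 4711/5000
3 3 4461/5000
4 4 4443/5000
5 5 1763/2000
6 6 8761/10000
7 7 4159/5000
8 8 2073/2500
DF(5y) is solved at step 5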